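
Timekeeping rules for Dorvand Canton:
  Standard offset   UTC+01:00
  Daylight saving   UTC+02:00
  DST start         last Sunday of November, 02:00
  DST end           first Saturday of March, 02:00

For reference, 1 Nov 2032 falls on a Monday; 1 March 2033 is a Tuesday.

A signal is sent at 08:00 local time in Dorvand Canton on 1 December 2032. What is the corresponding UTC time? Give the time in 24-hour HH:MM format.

1 November 2032 is a Monday, so Sundays fall on 7, 14, 21, 28; the last is November 28.
1 March 2033 is a Tuesday, so the first Saturday is March 5.
1 December 2032 lies within the daylight-saving period (28 November 2032 – 5 March 2033), so Dorvand Canton is on daylight time, UTC+02:00.
08:00 local − 2h = 06:00 UTC.

06:00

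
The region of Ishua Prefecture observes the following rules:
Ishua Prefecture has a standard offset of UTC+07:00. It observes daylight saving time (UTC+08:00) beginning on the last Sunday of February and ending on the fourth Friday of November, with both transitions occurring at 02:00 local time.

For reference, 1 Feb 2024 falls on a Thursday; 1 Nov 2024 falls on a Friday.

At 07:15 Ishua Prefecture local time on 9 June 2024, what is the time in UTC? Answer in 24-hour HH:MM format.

23:15

1 February 2024 is a Thursday, so Sundays fall on 4, 11, 18, 25; the last is February 25.
1 November 2024 is a Friday, so the first Friday is November 1 and the fourth is November 22.
9 June 2024 lies within the daylight-saving period (25 February – 22 November), so Ishua Prefecture is on daylight time, UTC+08:00.
07:15 local − 8h = 23:15 UTC (rolling into the previous day, 8 June 2024).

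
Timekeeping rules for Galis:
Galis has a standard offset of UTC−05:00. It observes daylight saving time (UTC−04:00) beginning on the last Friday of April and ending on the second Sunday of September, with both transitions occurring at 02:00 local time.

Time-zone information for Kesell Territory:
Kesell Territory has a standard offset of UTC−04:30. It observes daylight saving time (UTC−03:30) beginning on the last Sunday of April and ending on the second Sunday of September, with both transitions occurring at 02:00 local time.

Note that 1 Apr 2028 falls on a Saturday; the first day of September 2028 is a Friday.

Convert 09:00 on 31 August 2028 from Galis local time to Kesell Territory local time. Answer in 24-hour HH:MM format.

09:30

1 April 2028 is a Saturday, so Fridays fall on 7, 14, 21, 28; the last is April 28.
1 September 2028 is a Friday, so the first Sunday is September 3 and the second is September 10.
31 August 2028 lies within the daylight-saving period (28 April – 10 September), so Galis is on daylight time, UTC−04:00.
09:00 Galis + 4h = 13:00 UTC.
1 April 2028 is a Saturday, so Sundays fall on 2, 9, 16, 23, 30; the last is April 30.
1 September 2028 is a Friday, so the first Sunday is September 3 and the second is September 10.
At the standard offset (UTC−04:30), 13:00 UTC − 4h30m = 08:30 Kesell Territory standard time.
Daylight saving runs 30 April – 10 September; the standard-time date in Kesell Territory, 31 August 2028, is inside that window, so Kesell Territory is at UTC−03:30.
13:00 UTC − 3h30m = 09:30 Kesell Territory.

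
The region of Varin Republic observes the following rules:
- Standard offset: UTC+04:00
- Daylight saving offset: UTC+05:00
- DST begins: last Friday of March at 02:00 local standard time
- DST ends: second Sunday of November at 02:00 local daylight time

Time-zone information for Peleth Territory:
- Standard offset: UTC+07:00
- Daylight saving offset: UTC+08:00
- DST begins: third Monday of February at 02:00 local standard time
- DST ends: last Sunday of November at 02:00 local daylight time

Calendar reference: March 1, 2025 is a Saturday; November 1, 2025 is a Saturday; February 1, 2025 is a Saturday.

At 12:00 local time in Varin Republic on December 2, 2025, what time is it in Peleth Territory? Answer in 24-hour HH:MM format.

1 March 2025 is a Saturday, so Fridays fall on 7, 14, 21, 28; the last is March 28.
1 November 2025 is a Saturday, so the first Sunday is November 2 and the second is November 9.
Daylight saving runs 28 March – 9 November; December 2, 2025 is outside that window, so Varin Republic is on standard time at UTC+04:00.
12:00 Varin Republic − 4h = 08:00 UTC.
1 February 2025 is a Saturday, so the first Monday is February 3 and the third is February 17.
1 November 2025 is a Saturday, so Sundays fall on 2, 9, 16, 23, 30; the last is November 30.
At the standard offset (UTC+07:00), 08:00 UTC + 7h = 15:00 Peleth Territory standard time.
Daylight saving runs 17 February – 30 November; the standard-time date in Peleth Territory, December 2, 2025, is outside that window, so Peleth Territory is on standard time at UTC+07:00.
08:00 UTC + 7h = 15:00 Peleth Territory.

15:00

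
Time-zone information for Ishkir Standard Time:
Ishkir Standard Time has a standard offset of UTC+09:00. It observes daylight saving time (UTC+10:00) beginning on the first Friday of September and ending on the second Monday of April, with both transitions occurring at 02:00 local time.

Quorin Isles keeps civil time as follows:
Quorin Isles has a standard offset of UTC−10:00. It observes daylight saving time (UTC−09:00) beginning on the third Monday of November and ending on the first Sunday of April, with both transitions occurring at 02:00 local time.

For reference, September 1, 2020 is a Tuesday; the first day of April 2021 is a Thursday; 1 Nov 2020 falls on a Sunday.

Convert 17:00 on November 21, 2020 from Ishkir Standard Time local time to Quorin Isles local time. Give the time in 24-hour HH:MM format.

1 September 2020 is a Tuesday, so the first Friday is September 4.
1 April 2021 is a Thursday, so the first Monday is April 5 and the second is April 12.
November 21, 2020 falls between 4 September 2020 and 12 April 2021, so daylight saving is in effect and Ishkir Standard Time is at UTC+10:00.
17:00 Ishkir Standard Time − 10h = 07:00 UTC.
1 November 2020 is a Sunday, so the first Monday is November 2 and the third is November 16.
1 April 2021 is a Thursday, so the first Sunday is April 4.
At the standard offset (UTC−10:00), 07:00 UTC − 10h = 21:00 Quorin Isles standard time (rolling into the previous day, 20 November 2020).
Daylight saving runs 16 November 2020 – 4 April 2021; the standard-time date in Quorin Isles, November 20, 2020, is inside that window, so Quorin Isles is at UTC−09:00.
07:00 UTC − 9h = 22:00 Quorin Isles (rolling into the previous day, 20 November 2020).

22:00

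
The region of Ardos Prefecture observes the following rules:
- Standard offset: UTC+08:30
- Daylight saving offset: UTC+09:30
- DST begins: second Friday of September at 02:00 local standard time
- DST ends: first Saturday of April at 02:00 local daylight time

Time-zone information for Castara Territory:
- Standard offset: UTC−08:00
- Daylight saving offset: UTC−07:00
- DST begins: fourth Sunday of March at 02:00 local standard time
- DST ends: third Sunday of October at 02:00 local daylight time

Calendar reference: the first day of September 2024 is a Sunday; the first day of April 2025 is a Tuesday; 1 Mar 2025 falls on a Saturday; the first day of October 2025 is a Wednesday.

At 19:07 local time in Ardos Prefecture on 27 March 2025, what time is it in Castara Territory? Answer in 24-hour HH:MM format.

1 September 2024 is a Sunday, so the first Friday is September 6 and the second is September 13.
1 April 2025 is a Tuesday, so the first Saturday is April 5.
Daylight saving runs 13 September 2024 – 5 April 2025; 27 March 2025 is inside that window, so Ardos Prefecture is at UTC+09:30.
19:07 Ardos Prefecture − 9h30m = 09:37 UTC.
1 March 2025 is a Saturday, so the first Sunday is March 2 and the fourth is March 23.
1 October 2025 is a Wednesday, so the first Sunday is October 5 and the third is October 19.
At the standard offset (UTC−08:00), 09:37 UTC − 8h = 01:37 Castara Territory standard time.
Daylight saving runs 23 March – 19 October; the standard-time date in Castara Territory, 27 March 2025, is inside that window, so Castara Territory is at UTC−07:00.
09:37 UTC − 7h = 02:37 Castara Territory.

02:37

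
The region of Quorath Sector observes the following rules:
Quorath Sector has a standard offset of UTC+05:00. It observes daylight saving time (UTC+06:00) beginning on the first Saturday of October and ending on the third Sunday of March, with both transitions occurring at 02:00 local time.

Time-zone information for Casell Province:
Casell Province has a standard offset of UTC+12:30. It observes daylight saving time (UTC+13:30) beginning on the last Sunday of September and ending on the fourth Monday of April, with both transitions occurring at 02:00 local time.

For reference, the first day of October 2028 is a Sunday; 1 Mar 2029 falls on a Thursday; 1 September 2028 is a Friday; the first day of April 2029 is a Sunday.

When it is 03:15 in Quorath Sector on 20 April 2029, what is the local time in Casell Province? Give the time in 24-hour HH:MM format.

1 October 2028 is a Sunday, so the first Saturday is October 7.
1 March 2029 is a Thursday, so the first Sunday is March 4 and the third is March 18.
20 April 2029 is outside the daylight-saving period (7 October 2028 – 18 March 2029), so Quorath Sector is on standard time, UTC+05:00.
03:15 Quorath Sector − 5h = 22:15 UTC (rolling into the previous day, 19 April 2029).
1 September 2028 is a Friday, so Sundays fall on 3, 10, 17, 24; the last is September 24.
1 April 2029 is a Sunday, so the first Monday is April 2 and the fourth is April 23.
At the standard offset (UTC+12:30), 22:15 UTC + 12h30m = 10:45 Casell Province standard time (rolling into the next day, 20 April 2029).
The standard-time date in Casell Province, 20 April 2029, lies within the daylight-saving period (24 September 2028 – 23 April 2029), so Casell Province is on daylight time, UTC+13:30.
22:15 UTC + 13h30m = 11:45 Casell Province (rolling into the next day, 20 April 2029).

11:45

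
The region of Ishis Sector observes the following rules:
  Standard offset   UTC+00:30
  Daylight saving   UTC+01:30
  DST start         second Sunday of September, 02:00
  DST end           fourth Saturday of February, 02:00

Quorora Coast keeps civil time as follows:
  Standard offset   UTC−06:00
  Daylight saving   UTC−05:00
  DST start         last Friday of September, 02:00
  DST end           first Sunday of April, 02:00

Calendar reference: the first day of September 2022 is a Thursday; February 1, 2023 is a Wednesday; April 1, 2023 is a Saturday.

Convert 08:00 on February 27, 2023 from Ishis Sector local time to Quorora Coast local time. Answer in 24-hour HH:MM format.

1 September 2022 is a Thursday, so the first Sunday is September 4 and the second is September 11.
1 February 2023 is a Wednesday, so the first Saturday is February 4 and the fourth is February 25.
February 27, 2023 is outside the daylight-saving period (11 September 2022 – 25 February 2023), so Ishis Sector is on standard time, UTC+00:30.
08:00 Ishis Sector − 0h30m = 07:30 UTC.
1 September 2022 is a Thursday, so Fridays fall on 2, 9, 16, 23, 30; the last is September 30.
1 April 2023 is a Saturday, so the first Sunday is April 2.
At the standard offset (UTC−06:00), 07:30 UTC − 6h = 01:30 Quorora Coast standard time.
The standard-time date in Quorora Coast, February 27, 2023, lies within the daylight-saving period (30 September 2022 – 2 April 2023), so Quorora Coast is on daylight time, UTC−05:00.
07:30 UTC − 5h = 02:30 Quorora Coast.

02:30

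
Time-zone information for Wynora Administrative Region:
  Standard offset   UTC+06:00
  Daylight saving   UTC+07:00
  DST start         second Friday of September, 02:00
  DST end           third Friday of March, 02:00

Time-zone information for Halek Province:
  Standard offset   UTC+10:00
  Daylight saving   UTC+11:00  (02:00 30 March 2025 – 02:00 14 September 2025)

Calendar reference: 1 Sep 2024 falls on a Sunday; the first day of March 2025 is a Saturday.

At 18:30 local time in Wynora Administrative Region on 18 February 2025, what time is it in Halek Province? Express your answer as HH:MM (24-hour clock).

1 September 2024 is a Sunday, so the first Friday is September 6 and the second is September 13.
1 March 2025 is a Saturday, so the first Friday is March 7 and the third is March 21.
Daylight saving runs 13 September 2024 – 21 March 2025; 18 February 2025 is inside that window, so Wynora Administrative Region is at UTC+07:00.
18:30 Wynora Administrative Region − 7h = 11:30 UTC.
At the standard offset (UTC+10:00), 11:30 UTC + 10h = 21:30 Halek Province standard time.
Daylight saving runs 30 March – 14 September; the standard-time date in Halek Province, 18 February 2025, is outside that window, so Halek Province is on standard time at UTC+10:00.
11:30 UTC + 10h = 21:30 Halek Province.

21:30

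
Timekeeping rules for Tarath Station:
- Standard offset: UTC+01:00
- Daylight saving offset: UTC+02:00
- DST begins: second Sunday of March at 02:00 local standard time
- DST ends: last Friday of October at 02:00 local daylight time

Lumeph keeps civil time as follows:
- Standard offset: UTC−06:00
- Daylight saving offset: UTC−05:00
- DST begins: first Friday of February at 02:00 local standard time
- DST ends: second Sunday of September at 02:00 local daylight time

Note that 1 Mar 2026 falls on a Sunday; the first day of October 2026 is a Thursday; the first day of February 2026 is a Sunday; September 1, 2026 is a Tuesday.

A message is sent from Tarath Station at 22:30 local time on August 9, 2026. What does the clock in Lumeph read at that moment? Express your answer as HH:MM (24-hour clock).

15:30

1 March 2026 is a Sunday, so the first Sunday is March 1 and the second is March 8.
1 October 2026 is a Thursday, so Fridays fall on 2, 9, 16, 23, 30; the last is October 30.
Daylight saving runs 8 March – 30 October; August 9, 2026 is inside that window, so Tarath Station is at UTC+02:00.
22:30 Tarath Station − 2h = 20:30 UTC.
1 February 2026 is a Sunday, so the first Friday is February 6.
1 September 2026 is a Tuesday, so the first Sunday is September 6 and the second is September 13.
At the standard offset (UTC−06:00), 20:30 UTC − 6h = 14:30 Lumeph standard time.
The standard-time date in Lumeph, August 9, 2026, falls between 6 February and 13 September, so daylight saving is in effect and Lumeph is at UTC−05:00.
20:30 UTC − 5h = 15:30 Lumeph.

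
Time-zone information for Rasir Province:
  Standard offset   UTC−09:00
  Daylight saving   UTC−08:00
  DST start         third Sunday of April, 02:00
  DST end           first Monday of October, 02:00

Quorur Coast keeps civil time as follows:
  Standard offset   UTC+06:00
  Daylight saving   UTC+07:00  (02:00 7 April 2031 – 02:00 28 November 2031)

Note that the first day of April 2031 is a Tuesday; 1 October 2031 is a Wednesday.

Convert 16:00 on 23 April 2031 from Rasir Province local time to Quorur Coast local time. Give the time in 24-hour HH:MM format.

07:00

1 April 2031 is a Tuesday, so the first Sunday is April 6 and the third is April 20.
1 October 2031 is a Wednesday, so the first Monday is October 6.
23 April 2031 falls between 20 April and 6 October, so daylight saving is in effect and Rasir Province is at UTC−08:00.
16:00 Rasir Province + 8h = 00:00 UTC (rolling into the next day, 24 April 2031).
At the standard offset (UTC+06:00), 00:00 UTC + 6h = 06:00 Quorur Coast standard time.
Daylight saving runs 7 April – 28 November; the standard-time date in Quorur Coast, 24 April 2031, is inside that window, so Quorur Coast is at UTC+07:00.
00:00 UTC + 7h = 07:00 Quorur Coast.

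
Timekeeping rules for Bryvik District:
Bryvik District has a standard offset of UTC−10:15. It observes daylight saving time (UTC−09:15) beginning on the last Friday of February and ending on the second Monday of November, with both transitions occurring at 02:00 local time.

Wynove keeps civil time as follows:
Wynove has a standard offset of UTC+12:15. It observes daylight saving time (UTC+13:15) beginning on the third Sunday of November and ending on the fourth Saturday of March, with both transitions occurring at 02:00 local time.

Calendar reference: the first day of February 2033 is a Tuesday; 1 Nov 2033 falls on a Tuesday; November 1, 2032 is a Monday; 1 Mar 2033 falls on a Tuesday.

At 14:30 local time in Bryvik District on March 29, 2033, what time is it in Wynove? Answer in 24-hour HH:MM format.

1 February 2033 is a Tuesday, so Fridays fall on 4, 11, 18, 25; the last is February 25.
1 November 2033 is a Tuesday, so the first Monday is November 7 and the second is November 14.
March 29, 2033 lies within the daylight-saving period (25 February – 14 November), so Bryvik District is on daylight time, UTC−09:15.
14:30 Bryvik District + 9h15m = 23:45 UTC.
1 November 2032 is a Monday, so the first Sunday is November 7 and the third is November 21.
1 March 2033 is a Tuesday, so the first Saturday is March 5 and the fourth is March 26.
At the standard offset (UTC+12:15), 23:45 UTC + 12h15m = 12:00 Wynove standard time (rolling into the next day, 30 March 2033).
The standard-time date in Wynove, March 30, 2033, does not fall between 21 November 2032 and 26 March 2033, so daylight saving is not in effect and Wynove is at UTC+12:15.
23:45 UTC + 12h15m = 12:00 Wynove (rolling into the next day, 30 March 2033).

12:00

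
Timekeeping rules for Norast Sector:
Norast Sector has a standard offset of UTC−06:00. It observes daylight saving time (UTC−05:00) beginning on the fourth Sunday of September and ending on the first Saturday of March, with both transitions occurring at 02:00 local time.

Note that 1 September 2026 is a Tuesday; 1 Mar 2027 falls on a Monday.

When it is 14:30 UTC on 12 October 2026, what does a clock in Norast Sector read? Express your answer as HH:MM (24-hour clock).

1 September 2026 is a Tuesday, so the first Sunday is September 6 and the fourth is September 27.
1 March 2027 is a Monday, so the first Saturday is March 6.
At the standard offset (UTC−06:00), 14:30 UTC − 6h = 08:30 Norast Sector standard time.
The standard-time date in Norast Sector, 12 October 2026, falls between 27 September 2026 and 6 March 2027, so daylight saving is in effect and Norast Sector is at UTC−05:00.
14:30 UTC − 5h = 09:30 local.

09:30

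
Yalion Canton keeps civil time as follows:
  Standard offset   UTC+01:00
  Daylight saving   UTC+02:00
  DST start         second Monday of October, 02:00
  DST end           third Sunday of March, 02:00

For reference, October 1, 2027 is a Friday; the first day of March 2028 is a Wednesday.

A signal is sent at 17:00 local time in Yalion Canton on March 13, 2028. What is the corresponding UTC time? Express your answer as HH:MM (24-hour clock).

15:00

1 October 2027 is a Friday, so the first Monday is October 4 and the second is October 11.
1 March 2028 is a Wednesday, so the first Sunday is March 5 and the third is March 19.
March 13, 2028 lies within the daylight-saving period (11 October 2027 – 19 March 2028), so Yalion Canton is on daylight time, UTC+02:00.
17:00 local − 2h = 15:00 UTC.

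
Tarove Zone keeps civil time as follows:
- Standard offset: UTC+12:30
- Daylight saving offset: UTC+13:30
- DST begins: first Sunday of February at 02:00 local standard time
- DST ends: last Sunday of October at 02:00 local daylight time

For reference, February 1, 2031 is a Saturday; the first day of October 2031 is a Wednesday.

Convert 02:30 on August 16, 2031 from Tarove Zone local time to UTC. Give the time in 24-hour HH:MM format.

1 February 2031 is a Saturday, so the first Sunday is February 2.
1 October 2031 is a Wednesday, so Sundays fall on 5, 12, 19, 26; the last is October 26.
August 16, 2031 falls between 2 February and 26 October, so daylight saving is in effect and Tarove Zone is at UTC+13:30.
02:30 local − 13h30m = 13:00 UTC (rolling into the previous day, 15 August 2031).

13:00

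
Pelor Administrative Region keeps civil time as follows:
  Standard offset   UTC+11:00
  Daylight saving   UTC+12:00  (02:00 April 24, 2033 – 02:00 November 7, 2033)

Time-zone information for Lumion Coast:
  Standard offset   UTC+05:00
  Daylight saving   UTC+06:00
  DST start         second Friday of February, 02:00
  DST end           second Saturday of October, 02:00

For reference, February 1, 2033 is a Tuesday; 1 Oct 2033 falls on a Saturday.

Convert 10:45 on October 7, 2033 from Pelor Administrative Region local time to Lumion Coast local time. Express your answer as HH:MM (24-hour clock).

04:45

October 7, 2033 falls between 24 April and 7 November, so daylight saving is in effect and Pelor Administrative Region is at UTC+12:00.
10:45 Pelor Administrative Region − 12h = 22:45 UTC (rolling into the previous day, 6 October 2033).
1 February 2033 is a Tuesday, so the first Friday is February 4 and the second is February 11.
1 October 2033 is a Saturday, so the first Saturday is October 1 and the second is October 8.
At the standard offset (UTC+05:00), 22:45 UTC + 5h = 03:45 Lumion Coast standard time (rolling into the next day, 7 October 2033).
The standard-time date in Lumion Coast, October 7, 2033, lies within the daylight-saving period (11 February – 8 October), so Lumion Coast is on daylight time, UTC+06:00.
22:45 UTC + 6h = 04:45 Lumion Coast (rolling into the next day, 7 October 2033).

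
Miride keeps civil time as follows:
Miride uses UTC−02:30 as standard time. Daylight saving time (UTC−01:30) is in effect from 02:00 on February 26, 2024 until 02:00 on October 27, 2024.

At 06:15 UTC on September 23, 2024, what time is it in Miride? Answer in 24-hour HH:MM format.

04:45

At the standard offset (UTC−02:30), 06:15 UTC − 2h30m = 03:45 Miride standard time.
Daylight saving runs 26 February – 27 October; the standard-time date in Miride, September 23, 2024, is inside that window, so Miride is at UTC−01:30.
06:15 UTC − 1h30m = 04:45 local.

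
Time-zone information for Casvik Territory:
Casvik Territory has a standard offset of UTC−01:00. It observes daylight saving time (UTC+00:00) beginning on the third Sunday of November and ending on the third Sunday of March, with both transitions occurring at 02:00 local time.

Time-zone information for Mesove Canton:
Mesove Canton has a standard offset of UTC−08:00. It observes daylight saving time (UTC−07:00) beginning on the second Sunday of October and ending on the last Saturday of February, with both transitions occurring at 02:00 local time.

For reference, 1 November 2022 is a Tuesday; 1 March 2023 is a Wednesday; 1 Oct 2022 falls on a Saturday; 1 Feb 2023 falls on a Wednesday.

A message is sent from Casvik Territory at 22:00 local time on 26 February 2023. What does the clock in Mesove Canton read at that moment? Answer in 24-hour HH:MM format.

14:00

1 November 2022 is a Tuesday, so the first Sunday is November 6 and the third is November 20.
1 March 2023 is a Wednesday, so the first Sunday is March 5 and the third is March 19.
Daylight saving runs 20 November 2022 – 19 March 2023; 26 February 2023 is inside that window, so Casvik Territory is at UTC+00:00.
22:00 Casvik Territory − 0h = 22:00 UTC.
1 October 2022 is a Saturday, so the first Sunday is October 2 and the second is October 9.
1 February 2023 is a Wednesday, so Saturdays fall on 4, 11, 18, 25; the last is February 25.
At the standard offset (UTC−08:00), 22:00 UTC − 8h = 14:00 Mesove Canton standard time.
Daylight saving runs 9 October 2022 – 25 February 2023; the standard-time date in Mesove Canton, 26 February 2023, is outside that window, so Mesove Canton is on standard time at UTC−08:00.
22:00 UTC − 8h = 14:00 Mesove Canton.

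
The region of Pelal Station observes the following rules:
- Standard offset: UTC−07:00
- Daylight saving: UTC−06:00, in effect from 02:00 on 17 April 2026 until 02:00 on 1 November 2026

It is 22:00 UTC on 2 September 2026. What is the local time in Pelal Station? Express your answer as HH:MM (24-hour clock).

16:00

At the standard offset (UTC−07:00), 22:00 UTC − 7h = 15:00 Pelal Station standard time.
The standard-time date in Pelal Station, 2 September 2026, lies within the daylight-saving period (17 April – 1 November), so Pelal Station is on daylight time, UTC−06:00.
22:00 UTC − 6h = 16:00 local.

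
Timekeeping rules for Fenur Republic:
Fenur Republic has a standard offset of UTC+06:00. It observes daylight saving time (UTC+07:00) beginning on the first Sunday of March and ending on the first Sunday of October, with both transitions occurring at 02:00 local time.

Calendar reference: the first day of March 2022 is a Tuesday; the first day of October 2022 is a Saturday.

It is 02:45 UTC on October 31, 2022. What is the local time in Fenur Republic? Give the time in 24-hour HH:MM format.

1 March 2022 is a Tuesday, so the first Sunday is March 6.
1 October 2022 is a Saturday, so the first Sunday is October 2.
At the standard offset (UTC+06:00), 02:45 UTC + 6h = 08:45 Fenur Republic standard time.
Daylight saving runs 6 March – 2 October; the standard-time date in Fenur Republic, October 31, 2022, is outside that window, so Fenur Republic is on standard time at UTC+06:00.
02:45 UTC + 6h = 08:45 local.

08:45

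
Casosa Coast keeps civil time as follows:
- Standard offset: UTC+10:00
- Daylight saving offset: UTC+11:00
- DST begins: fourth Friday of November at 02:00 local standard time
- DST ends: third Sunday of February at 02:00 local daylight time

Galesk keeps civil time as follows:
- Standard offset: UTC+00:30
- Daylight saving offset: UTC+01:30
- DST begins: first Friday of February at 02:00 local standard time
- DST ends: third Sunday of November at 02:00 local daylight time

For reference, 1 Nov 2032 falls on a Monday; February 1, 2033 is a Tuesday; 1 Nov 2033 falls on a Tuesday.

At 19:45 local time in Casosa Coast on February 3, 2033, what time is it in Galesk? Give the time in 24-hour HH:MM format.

1 November 2032 is a Monday, so the first Friday is November 5 and the fourth is November 26.
1 February 2033 is a Tuesday, so the first Sunday is February 6 and the third is February 20.
February 3, 2033 lies within the daylight-saving period (26 November 2032 – 20 February 2033), so Casosa Coast is on daylight time, UTC+11:00.
19:45 Casosa Coast − 11h = 08:45 UTC.
1 February 2033 is a Tuesday, so the first Friday is February 4.
1 November 2033 is a Tuesday, so the first Sunday is November 6 and the third is November 20.
At the standard offset (UTC+00:30), 08:45 UTC + 0h30m = 09:15 Galesk standard time.
The standard-time date in Galesk, February 3, 2033, is outside the daylight-saving period (4 February – 20 November), so Galesk is on standard time, UTC+00:30.
08:45 UTC + 0h30m = 09:15 Galesk.

09:15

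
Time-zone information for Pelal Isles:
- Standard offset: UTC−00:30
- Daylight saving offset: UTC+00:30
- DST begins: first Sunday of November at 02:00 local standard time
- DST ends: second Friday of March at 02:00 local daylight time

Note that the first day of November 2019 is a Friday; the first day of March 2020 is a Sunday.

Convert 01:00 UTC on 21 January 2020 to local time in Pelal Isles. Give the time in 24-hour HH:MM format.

01:30

1 November 2019 is a Friday, so the first Sunday is November 3.
1 March 2020 is a Sunday, so the first Friday is March 6 and the second is March 13.
At the standard offset (UTC−00:30), 01:00 UTC − 0h30m = 00:30 Pelal Isles standard time.
Daylight saving runs 3 November 2019 – 13 March 2020; the standard-time date in Pelal Isles, 21 January 2020, is inside that window, so Pelal Isles is at UTC+00:30.
01:00 UTC + 0h30m = 01:30 local.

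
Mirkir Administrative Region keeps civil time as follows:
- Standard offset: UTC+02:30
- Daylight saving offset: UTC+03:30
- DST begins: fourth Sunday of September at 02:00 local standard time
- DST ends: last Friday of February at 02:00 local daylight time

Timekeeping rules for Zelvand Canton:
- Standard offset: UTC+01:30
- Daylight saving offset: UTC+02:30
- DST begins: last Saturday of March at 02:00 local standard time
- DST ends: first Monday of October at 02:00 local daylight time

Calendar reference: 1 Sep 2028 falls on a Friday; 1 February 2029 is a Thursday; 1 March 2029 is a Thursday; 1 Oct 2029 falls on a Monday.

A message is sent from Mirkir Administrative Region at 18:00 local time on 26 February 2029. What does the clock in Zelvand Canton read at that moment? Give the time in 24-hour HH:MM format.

1 September 2028 is a Friday, so the first Sunday is September 3 and the fourth is September 24.
1 February 2029 is a Thursday, so Fridays fall on 2, 9, 16, 23; the last is February 23.
26 February 2029 is outside the daylight-saving period (24 September 2028 – 23 February 2029), so Mirkir Administrative Region is on standard time, UTC+02:30.
18:00 Mirkir Administrative Region − 2h30m = 15:30 UTC.
1 March 2029 is a Thursday, so Saturdays fall on 3, 10, 17, 24, 31; the last is March 31.
1 October 2029 is a Monday, so the first Monday is October 1.
At the standard offset (UTC+01:30), 15:30 UTC + 1h30m = 17:00 Zelvand Canton standard time.
The standard-time date in Zelvand Canton, 26 February 2029, does not fall between 31 March and 1 October, so daylight saving is not in effect and Zelvand Canton is at UTC+01:30.
15:30 UTC + 1h30m = 17:00 Zelvand Canton.

17:00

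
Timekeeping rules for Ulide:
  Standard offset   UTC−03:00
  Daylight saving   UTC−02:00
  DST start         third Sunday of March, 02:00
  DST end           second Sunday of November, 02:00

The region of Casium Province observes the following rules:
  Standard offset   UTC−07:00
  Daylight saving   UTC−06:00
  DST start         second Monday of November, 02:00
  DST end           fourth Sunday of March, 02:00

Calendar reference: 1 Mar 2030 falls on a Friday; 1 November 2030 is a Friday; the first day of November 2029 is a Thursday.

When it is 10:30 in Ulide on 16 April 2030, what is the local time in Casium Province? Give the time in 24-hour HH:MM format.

1 March 2030 is a Friday, so the first Sunday is March 3 and the third is March 17.
1 November 2030 is a Friday, so the first Sunday is November 3 and the second is November 10.
16 April 2030 falls between 17 March and 10 November, so daylight saving is in effect and Ulide is at UTC−02:00.
10:30 Ulide + 2h = 12:30 UTC.
1 November 2029 is a Thursday, so the first Monday is November 5 and the second is November 12.
1 March 2030 is a Friday, so the first Sunday is March 3 and the fourth is March 24.
At the standard offset (UTC−07:00), 12:30 UTC − 7h = 05:30 Casium Province standard time.
Daylight saving runs 12 November 2029 – 24 March 2030; the standard-time date in Casium Province, 16 April 2030, is outside that window, so Casium Province is on standard time at UTC−07:00.
12:30 UTC − 7h = 05:30 Casium Province.

05:30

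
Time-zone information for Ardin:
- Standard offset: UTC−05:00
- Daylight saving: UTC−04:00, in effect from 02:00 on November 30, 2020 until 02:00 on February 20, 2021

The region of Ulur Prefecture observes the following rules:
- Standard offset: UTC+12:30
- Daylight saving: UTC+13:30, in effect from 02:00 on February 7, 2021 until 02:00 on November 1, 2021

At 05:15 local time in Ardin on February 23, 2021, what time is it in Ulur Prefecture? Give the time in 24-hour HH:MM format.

23:45

February 23, 2021 does not fall between 30 November 2020 and 20 February 2021, so daylight saving is not in effect and Ardin is at UTC−05:00.
05:15 Ardin + 5h = 10:15 UTC.
At the standard offset (UTC+12:30), 10:15 UTC + 12h30m = 22:45 Ulur Prefecture standard time.
The standard-time date in Ulur Prefecture, February 23, 2021, falls between 7 February and 1 November, so daylight saving is in effect and Ulur Prefecture is at UTC+13:30.
10:15 UTC + 13h30m = 23:45 Ulur Prefecture.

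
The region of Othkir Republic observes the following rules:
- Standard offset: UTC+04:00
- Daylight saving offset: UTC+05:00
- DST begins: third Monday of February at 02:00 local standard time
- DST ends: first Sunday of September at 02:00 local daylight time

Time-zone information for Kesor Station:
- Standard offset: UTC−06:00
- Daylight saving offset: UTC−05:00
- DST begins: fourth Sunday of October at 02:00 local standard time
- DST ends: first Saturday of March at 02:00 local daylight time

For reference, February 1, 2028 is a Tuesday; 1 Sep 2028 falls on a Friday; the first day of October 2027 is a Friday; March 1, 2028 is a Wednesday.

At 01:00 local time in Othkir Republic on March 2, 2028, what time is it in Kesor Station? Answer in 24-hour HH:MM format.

15:00

1 February 2028 is a Tuesday, so the first Monday is February 7 and the third is February 21.
1 September 2028 is a Friday, so the first Sunday is September 3.
Daylight saving runs 21 February – 3 September; March 2, 2028 is inside that window, so Othkir Republic is at UTC+05:00.
01:00 Othkir Republic − 5h = 20:00 UTC (rolling into the previous day, 1 March 2028).
1 October 2027 is a Friday, so the first Sunday is October 3 and the fourth is October 24.
1 March 2028 is a Wednesday, so the first Saturday is March 4.
At the standard offset (UTC−06:00), 20:00 UTC − 6h = 14:00 Kesor Station standard time.
The standard-time date in Kesor Station, March 1, 2028, lies within the daylight-saving period (24 October 2027 – 4 March 2028), so Kesor Station is on daylight time, UTC−05:00.
20:00 UTC − 5h = 15:00 Kesor Station.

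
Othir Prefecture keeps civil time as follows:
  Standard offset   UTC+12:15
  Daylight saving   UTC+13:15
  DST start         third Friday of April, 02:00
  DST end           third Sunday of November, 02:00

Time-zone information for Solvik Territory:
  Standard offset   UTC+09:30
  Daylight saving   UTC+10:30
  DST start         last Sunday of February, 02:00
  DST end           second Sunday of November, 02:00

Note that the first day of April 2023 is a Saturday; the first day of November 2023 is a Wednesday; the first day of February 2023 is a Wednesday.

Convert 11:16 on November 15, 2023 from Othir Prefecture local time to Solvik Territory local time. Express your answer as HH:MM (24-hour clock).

07:31

1 April 2023 is a Saturday, so the first Friday is April 7 and the third is April 21.
1 November 2023 is a Wednesday, so the first Sunday is November 5 and the third is November 19.
Daylight saving runs 21 April – 19 November; November 15, 2023 is inside that window, so Othir Prefecture is at UTC+13:15.
11:16 Othir Prefecture − 13h15m = 22:01 UTC (rolling into the previous day, 14 November 2023).
1 February 2023 is a Wednesday, so Sundays fall on 5, 12, 19, 26; the last is February 26.
1 November 2023 is a Wednesday, so the first Sunday is November 5 and the second is November 12.
At the standard offset (UTC+09:30), 22:01 UTC + 9h30m = 07:31 Solvik Territory standard time (rolling into the next day, 15 November 2023).
The standard-time date in Solvik Territory, November 15, 2023, does not fall between 26 February and 12 November, so daylight saving is not in effect and Solvik Territory is at UTC+09:30.
22:01 UTC + 9h30m = 07:31 Solvik Territory (rolling into the next day, 15 November 2023).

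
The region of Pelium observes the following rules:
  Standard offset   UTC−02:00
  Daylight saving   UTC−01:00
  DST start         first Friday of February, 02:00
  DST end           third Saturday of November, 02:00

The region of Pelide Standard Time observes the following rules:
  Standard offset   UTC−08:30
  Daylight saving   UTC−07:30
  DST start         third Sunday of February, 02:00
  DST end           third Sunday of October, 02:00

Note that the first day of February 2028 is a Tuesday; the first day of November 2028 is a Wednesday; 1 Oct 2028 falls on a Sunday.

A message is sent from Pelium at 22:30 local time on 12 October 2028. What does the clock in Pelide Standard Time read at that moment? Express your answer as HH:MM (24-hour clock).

1 February 2028 is a Tuesday, so the first Friday is February 4.
1 November 2028 is a Wednesday, so the first Saturday is November 4 and the third is November 18.
12 October 2028 falls between 4 February and 18 November, so daylight saving is in effect and Pelium is at UTC−01:00.
22:30 Pelium + 1h = 23:30 UTC.
1 February 2028 is a Tuesday, so the first Sunday is February 6 and the third is February 20.
1 October 2028 is a Sunday, so the first Sunday is October 1 and the third is October 15.
At the standard offset (UTC−08:30), 23:30 UTC − 8h30m = 15:00 Pelide Standard Time standard time.
The standard-time date in Pelide Standard Time, 12 October 2028, lies within the daylight-saving period (20 February – 15 October), so Pelide Standard Time is on daylight time, UTC−07:30.
23:30 UTC − 7h30m = 16:00 Pelide Standard Time.

16:00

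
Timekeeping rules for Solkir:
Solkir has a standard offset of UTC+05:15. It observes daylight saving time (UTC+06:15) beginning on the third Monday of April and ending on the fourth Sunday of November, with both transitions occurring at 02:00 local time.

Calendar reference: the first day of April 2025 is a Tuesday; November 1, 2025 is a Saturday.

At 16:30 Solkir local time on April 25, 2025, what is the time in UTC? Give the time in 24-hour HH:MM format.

1 April 2025 is a Tuesday, so the first Monday is April 7 and the third is April 21.
1 November 2025 is a Saturday, so the first Sunday is November 2 and the fourth is November 23.
April 25, 2025 falls between 21 April and 23 November, so daylight saving is in effect and Solkir is at UTC+06:15.
16:30 local − 6h15m = 10:15 UTC.

10:15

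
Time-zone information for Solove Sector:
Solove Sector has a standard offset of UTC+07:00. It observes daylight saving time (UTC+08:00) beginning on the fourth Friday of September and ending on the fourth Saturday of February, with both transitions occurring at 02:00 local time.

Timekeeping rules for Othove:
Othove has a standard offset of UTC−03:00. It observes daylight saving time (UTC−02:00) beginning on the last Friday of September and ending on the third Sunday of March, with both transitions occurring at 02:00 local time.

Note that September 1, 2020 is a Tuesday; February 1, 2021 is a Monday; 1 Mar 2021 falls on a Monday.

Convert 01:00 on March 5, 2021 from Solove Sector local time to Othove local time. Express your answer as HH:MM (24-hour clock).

1 September 2020 is a Tuesday, so the first Friday is September 4 and the fourth is September 25.
1 February 2021 is a Monday, so the first Saturday is February 6 and the fourth is February 27.
Daylight saving runs 25 September 2020 – 27 February 2021; March 5, 2021 is outside that window, so Solove Sector is on standard time at UTC+07:00.
01:00 Solove Sector − 7h = 18:00 UTC (rolling into the previous day, 4 March 2021).
1 September 2020 is a Tuesday, so Fridays fall on 4, 11, 18, 25; the last is September 25.
1 March 2021 is a Monday, so the first Sunday is March 7 and the third is March 21.
At the standard offset (UTC−03:00), 18:00 UTC − 3h = 15:00 Othove standard time.
The standard-time date in Othove, March 4, 2021, lies within the daylight-saving period (25 September 2020 – 21 March 2021), so Othove is on daylight time, UTC−02:00.
18:00 UTC − 2h = 16:00 Othove.

16:00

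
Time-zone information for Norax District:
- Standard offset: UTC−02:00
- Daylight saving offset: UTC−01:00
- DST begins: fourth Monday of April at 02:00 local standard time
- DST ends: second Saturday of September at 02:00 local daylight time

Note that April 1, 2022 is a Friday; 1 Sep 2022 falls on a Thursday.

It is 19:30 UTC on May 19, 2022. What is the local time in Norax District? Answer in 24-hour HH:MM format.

18:30

1 April 2022 is a Friday, so the first Monday is April 4 and the fourth is April 25.
1 September 2022 is a Thursday, so the first Saturday is September 3 and the second is September 10.
At the standard offset (UTC−02:00), 19:30 UTC − 2h = 17:30 Norax District standard time.
Daylight saving runs 25 April – 10 September; the standard-time date in Norax District, May 19, 2022, is inside that window, so Norax District is at UTC−01:00.
19:30 UTC − 1h = 18:30 local.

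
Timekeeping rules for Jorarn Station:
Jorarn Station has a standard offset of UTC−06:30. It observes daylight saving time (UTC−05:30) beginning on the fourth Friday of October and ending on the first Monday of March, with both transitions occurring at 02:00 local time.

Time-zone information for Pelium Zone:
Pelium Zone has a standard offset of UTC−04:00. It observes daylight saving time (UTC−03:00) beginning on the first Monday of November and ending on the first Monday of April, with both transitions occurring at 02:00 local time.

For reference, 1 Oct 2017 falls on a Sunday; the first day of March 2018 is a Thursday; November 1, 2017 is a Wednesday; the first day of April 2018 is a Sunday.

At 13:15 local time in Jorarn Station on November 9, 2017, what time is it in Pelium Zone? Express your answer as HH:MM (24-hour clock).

15:45

1 October 2017 is a Sunday, so the first Friday is October 6 and the fourth is October 27.
1 March 2018 is a Thursday, so the first Monday is March 5.
Daylight saving runs 27 October 2017 – 5 March 2018; November 9, 2017 is inside that window, so Jorarn Station is at UTC−05:30.
13:15 Jorarn Station + 5h30m = 18:45 UTC.
1 November 2017 is a Wednesday, so the first Monday is November 6.
1 April 2018 is a Sunday, so the first Monday is April 2.
At the standard offset (UTC−04:00), 18:45 UTC − 4h = 14:45 Pelium Zone standard time.
The standard-time date in Pelium Zone, November 9, 2017, lies within the daylight-saving period (6 November 2017 – 2 April 2018), so Pelium Zone is on daylight time, UTC−03:00.
18:45 UTC − 3h = 15:45 Pelium Zone.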